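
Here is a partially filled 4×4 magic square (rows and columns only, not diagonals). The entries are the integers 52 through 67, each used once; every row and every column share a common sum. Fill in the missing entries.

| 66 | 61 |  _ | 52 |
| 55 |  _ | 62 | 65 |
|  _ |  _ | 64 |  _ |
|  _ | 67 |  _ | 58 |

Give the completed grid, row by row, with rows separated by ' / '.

The entries are 52 through 67, which sum to 952, so each line sums to 952/4 = 238.
The remaining cell in row 1 is (1,3) = 238 − 179 = 59.
From row 2, 238 − (55 + 62 + 65) gives (2,2) = 56.
The remaining cell in column 2 is (3,2) = 238 − 184 = 54.
Column 3 needs 238; the known cells sum to 185, so (4,3) = 53.
Column 4 must total 238; the given cells sum to 175, so (3,4) = 63.
Row 3 needs 238; the known cells sum to 181, so (3,1) = 57.
Row 4: 67 + 53 + 58 + ? = 238, so (4,1) = 60.

66 61 59 52 / 55 56 62 65 / 57 54 64 63 / 60 67 53 58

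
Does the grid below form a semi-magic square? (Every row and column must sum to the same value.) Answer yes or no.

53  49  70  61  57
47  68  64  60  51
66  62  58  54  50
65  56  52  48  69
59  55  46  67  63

Row 1: 53 + 49 + 70 + 61 + 57 = 290.
Row 2: 47 + 68 + 64 + 60 + 51 = 290.
Row 3: 66 + 62 + 58 + 54 + 50 = 290.
Row 4: 65 + 56 + 52 + 48 + 69 = 290.
Row 5: 59 + 55 + 46 + 67 + 63 = 290.
Column 1: 53 + 47 + 66 + 65 + 59 = 290.
Column 2: 49 + 68 + 62 + 56 + 55 = 290.
Column 3: 70 + 64 + 58 + 52 + 46 = 290.
Column 4: 61 + 60 + 54 + 48 + 67 = 290.
Column 5: 57 + 51 + 50 + 69 + 63 = 290.
All lines sum to 290.

Yes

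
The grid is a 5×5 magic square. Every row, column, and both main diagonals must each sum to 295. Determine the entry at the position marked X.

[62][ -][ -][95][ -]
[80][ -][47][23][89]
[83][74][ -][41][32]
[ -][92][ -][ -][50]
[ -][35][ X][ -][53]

86

Row 2 needs 295; the known cells sum to 239, so (2,2) = 56.
The remaining cell in row 3 is (3,3) = 295 − 230 = 65.
Column 2: 56 + 74 + 92 + 35 + ? = 295, so (1,2) = 38.
Using column 5: 89 + 32 + 50 + 53 + ? → (1,5) = 295 − 224 = 71.
The remaining cell in main diagonal is (4,4) = 295 − 236 = 59.
The remaining cell in anti-diagonal is (5,1) = 295 − 251 = 44.
The remaining cell in row 1 is (1,3) = 295 − 266 = 29.
Using column 1: 62 + 80 + 83 + 44 + ? → (4,1) = 295 − 269 = 26.
Column 4: 95 + 23 + 41 + 59 + ? = 295, so (5,4) = 77.
Row 4 needs 295; the known cells sum to 227, so (4,3) = 68.
From row 5, 295 − (44 + 35 + 77 + 53) gives (5,3) = 86.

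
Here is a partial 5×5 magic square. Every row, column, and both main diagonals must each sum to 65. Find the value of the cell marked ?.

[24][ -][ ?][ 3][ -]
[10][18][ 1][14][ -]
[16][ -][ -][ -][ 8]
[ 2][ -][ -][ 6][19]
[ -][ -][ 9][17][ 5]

20

Row 2 needs 65; the known cells sum to 43, so (2,5) = 22.
Column 1 must total 65; the given cells sum to 52, so (5,1) = 13.
Column 4: 3 + 14 + 6 + 17 + ? = 65, so (3,4) = 25.
From column 5, 65 − (22 + 8 + 19 + 5) gives (1,5) = 11.
Main diagonal must total 65; the given cells sum to 53, so (3,3) = 12.
The remaining cell in anti-diagonal is (4,2) = 65 − 50 = 15.
Row 3 needs 65; the known cells sum to 61, so (3,2) = 4.
Row 4: 2 + 15 + 6 + 19 + ? = 65, so (4,3) = 23.
The remaining cell in row 5 is (5,2) = 65 − 44 = 21.
Column 2 needs 65; the known cells sum to 58, so (1,2) = 7.
The remaining cell in column 3 is (1,3) = 65 − 45 = 20.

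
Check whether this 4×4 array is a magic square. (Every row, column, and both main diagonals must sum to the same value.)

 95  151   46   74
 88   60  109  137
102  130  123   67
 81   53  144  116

Row 1: 95 + 151 + 46 + 74 = 366.
Row 2: 88 + 60 + 109 + 137 = 394.
Row 3: 102 + 130 + 123 + 67 = 422.
Row 4: 81 + 53 + 144 + 116 = 394.
Column 1: 95 + 88 + 102 + 81 = 366.
Column 2: 151 + 60 + 130 + 53 = 394.
Column 3: 46 + 109 + 123 + 144 = 422.
Column 4: 74 + 137 + 67 + 116 = 394.
Main diagonal: 95 + 60 + 123 + 116 = 394.
Anti-diagonal: 74 + 109 + 130 + 81 = 394.

No — column 1 sums to 366 but column 2 sums to 394.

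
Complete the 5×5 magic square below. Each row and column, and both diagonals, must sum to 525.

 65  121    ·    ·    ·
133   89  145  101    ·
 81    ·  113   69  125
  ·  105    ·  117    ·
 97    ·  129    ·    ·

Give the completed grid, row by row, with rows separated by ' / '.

65 121 77 153 109 / 133 89 145 101 57 / 81 137 113 69 125 / 149 105 61 117 93 / 97 73 129 85 141

Using row 2: 133 + 89 + 145 + 101 + ? → (2,5) = 525 − 468 = 57.
From row 3, 525 − (81 + 113 + 69 + 125) gives (3,2) = 137.
Column 1 needs 525; the known cells sum to 376, so (4,1) = 149.
The remaining cell in column 2 is (5,2) = 525 − 452 = 73.
Main diagonal must total 525; the given cells sum to 384, so (5,5) = 141.
Using anti-diagonal: 101 + 113 + 105 + 97 + ? → (1,5) = 525 − 416 = 109.
Row 5 must total 525; the given cells sum to 440, so (5,4) = 85.
From column 4, 525 − (101 + 69 + 117 + 85) gives (1,4) = 153.
Column 5: 109 + 57 + 125 + 141 + ? = 525, so (4,5) = 93.
From row 1, 525 − (65 + 121 + 153 + 109) gives (1,3) = 77.
The remaining cell in row 4 is (4,3) = 525 − 464 = 61.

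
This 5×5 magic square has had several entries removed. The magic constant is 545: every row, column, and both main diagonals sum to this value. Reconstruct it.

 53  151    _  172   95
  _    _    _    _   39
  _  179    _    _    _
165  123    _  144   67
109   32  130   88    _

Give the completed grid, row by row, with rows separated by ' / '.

The remaining cell in row 1 is (1,3) = 545 − 471 = 74.
Row 4 must total 545; the given cells sum to 499, so (4,3) = 46.
From row 5, 545 − (109 + 32 + 130 + 88) gives (5,5) = 186.
Column 2 needs 545; the known cells sum to 485, so (2,2) = 60.
The remaining cell in column 5 is (3,5) = 545 − 387 = 158.
Using main diagonal: 53 + 60 + 144 + 186 + ? → (3,3) = 545 − 443 = 102.
Anti-diagonal needs 545; the known cells sum to 429, so (2,4) = 116.
From column 3, 545 − (74 + 102 + 46 + 130) gives (2,3) = 193.
Using column 4: 172 + 116 + 144 + 88 + ? → (3,4) = 545 − 520 = 25.
Row 2 must total 545; the given cells sum to 408, so (2,1) = 137.
Using row 3: 179 + 102 + 25 + 158 + ? → (3,1) = 545 − 464 = 81.

53 151 74 172 95 / 137 60 193 116 39 / 81 179 102 25 158 / 165 123 46 144 67 / 109 32 130 88 186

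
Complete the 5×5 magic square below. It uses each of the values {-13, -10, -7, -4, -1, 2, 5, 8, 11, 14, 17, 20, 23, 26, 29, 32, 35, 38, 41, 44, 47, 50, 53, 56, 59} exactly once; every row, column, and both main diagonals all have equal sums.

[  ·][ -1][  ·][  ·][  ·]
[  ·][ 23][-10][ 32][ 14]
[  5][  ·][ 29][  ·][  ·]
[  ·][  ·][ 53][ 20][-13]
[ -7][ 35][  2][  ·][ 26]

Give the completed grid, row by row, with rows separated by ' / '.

17 -1 41 8 50 / 56 23 -10 32 14 / 5 47 29 -4 38 / 44 11 53 20 -13 / -7 35 2 59 26

The 25 entries sum to 575, so each line sums to 575/5 = 115.
Using row 2: 23 + (-10) + 32 + 14 + ? → (2,1) = 115 − 59 = 56.
Using row 5: -7 + 35 + 2 + 26 + ? → (5,4) = 115 − 56 = 59.
The remaining cell in column 3 is (1,3) = 115 − 74 = 41.
Main diagonal needs 115; the known cells sum to 98, so (1,1) = 17.
Column 1 must total 115; the given cells sum to 71, so (4,1) = 44.
Row 4 must total 115; the given cells sum to 104, so (4,2) = 11.
Using column 2: -1 + 23 + 11 + 35 + ? → (3,2) = 115 − 68 = 47.
The remaining cell in anti-diagonal is (1,5) = 115 − 65 = 50.
Row 1 needs 115; the known cells sum to 107, so (1,4) = 8.
Column 4: 8 + 32 + 20 + 59 + ? = 115, so (3,4) = -4.
From column 5, 115 − (50 + 14 + (-13) + 26) gives (3,5) = 38.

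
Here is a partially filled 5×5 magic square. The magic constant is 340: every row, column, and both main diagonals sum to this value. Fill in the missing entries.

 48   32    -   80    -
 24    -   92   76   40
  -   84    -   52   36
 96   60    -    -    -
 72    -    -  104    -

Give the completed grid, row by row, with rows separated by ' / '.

Using row 2: 24 + 92 + 76 + 40 + ? → (2,2) = 340 − 232 = 108.
From column 1, 340 − (48 + 24 + 96 + 72) gives (3,1) = 100.
Using column 2: 32 + 108 + 84 + 60 + ? → (5,2) = 340 − 284 = 56.
Column 4 needs 340; the known cells sum to 312, so (4,4) = 28.
Row 3: 100 + 84 + 52 + 36 + ? = 340, so (3,3) = 68.
Main diagonal: 48 + 108 + 68 + 28 + ? = 340, so (5,5) = 88.
Anti-diagonal must total 340; the given cells sum to 276, so (1,5) = 64.
Row 1: 48 + 32 + 80 + 64 + ? = 340, so (1,3) = 116.
Using row 5: 72 + 56 + 104 + 88 + ? → (5,3) = 340 − 320 = 20.
From column 3, 340 − (116 + 92 + 68 + 20) gives (4,3) = 44.
From column 5, 340 − (64 + 40 + 36 + 88) gives (4,5) = 112.

48 32 116 80 64 / 24 108 92 76 40 / 100 84 68 52 36 / 96 60 44 28 112 / 72 56 20 104 88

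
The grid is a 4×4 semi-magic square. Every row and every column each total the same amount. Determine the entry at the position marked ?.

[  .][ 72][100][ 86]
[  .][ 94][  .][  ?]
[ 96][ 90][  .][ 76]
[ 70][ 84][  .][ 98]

Column 2 is complete and sums to 340; that is the magic constant.
Row 1: 72 + 100 + 86 + ? = 340, so (1,1) = 82.
From row 3, 340 − (96 + 90 + 76) gives (3,3) = 78.
Row 4 needs 340; the known cells sum to 252, so (4,3) = 88.
From column 1, 340 − (82 + 96 + 70) gives (2,1) = 92.
Column 3: 100 + 78 + 88 + ? = 340, so (2,3) = 74.
Using column 4: 86 + 76 + 98 + ? → (2,4) = 340 − 260 = 80.

80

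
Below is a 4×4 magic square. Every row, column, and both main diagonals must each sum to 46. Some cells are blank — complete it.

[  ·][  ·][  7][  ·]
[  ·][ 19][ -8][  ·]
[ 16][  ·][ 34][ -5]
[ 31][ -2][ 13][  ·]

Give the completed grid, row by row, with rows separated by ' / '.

-11 28 7 22 / 10 19 -8 25 / 16 1 34 -5 / 31 -2 13 4

Using row 3: 16 + 34 + (-5) + ? → (3,2) = 46 − 45 = 1.
The remaining cell in row 4 is (4,4) = 46 − 42 = 4.
The remaining cell in column 2 is (1,2) = 46 − 18 = 28.
Using main diagonal: 19 + 34 + 4 + ? → (1,1) = 46 − 57 = -11.
The remaining cell in anti-diagonal is (1,4) = 46 − 24 = 22.
Column 1 needs 46; the known cells sum to 36, so (2,1) = 10.
The remaining cell in column 4 is (2,4) = 46 − 21 = 25.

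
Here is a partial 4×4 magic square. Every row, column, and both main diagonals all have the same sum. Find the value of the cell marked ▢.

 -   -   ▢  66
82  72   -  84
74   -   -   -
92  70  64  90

Row 4 is complete and sums to 316; that is the magic constant.
Using row 2: 82 + 72 + 84 + ? → (2,3) = 316 − 238 = 78.
Using column 1: 82 + 74 + 92 + ? → (1,1) = 316 − 248 = 68.
The remaining cell in column 4 is (3,4) = 316 − 240 = 76.
The remaining cell in main diagonal is (3,3) = 316 − 230 = 86.
Anti-diagonal: 66 + 78 + 92 + ? = 316, so (3,2) = 80.
Using column 2: 72 + 80 + 70 + ? → (1,2) = 316 − 222 = 94.
From column 3, 316 − (78 + 86 + 64) gives (1,3) = 88.

88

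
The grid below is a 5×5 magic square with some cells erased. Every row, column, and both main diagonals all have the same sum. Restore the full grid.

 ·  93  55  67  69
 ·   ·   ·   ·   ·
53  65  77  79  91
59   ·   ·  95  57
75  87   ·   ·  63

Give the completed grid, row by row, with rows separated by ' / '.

Row 3 is already complete: 53 + 65 + 77 + 79 + 91 = 365, so that is the magic constant.
From row 1, 365 − (93 + 55 + 67 + 69) gives (1,1) = 81.
Column 1: 81 + 53 + 59 + 75 + ? = 365, so (2,1) = 97.
Using column 5: 69 + 91 + 57 + 63 + ? → (2,5) = 365 − 280 = 85.
The remaining cell in main diagonal is (2,2) = 365 − 316 = 49.
Column 2: 93 + 49 + 65 + 87 + ? = 365, so (4,2) = 71.
Anti-diagonal needs 365; the known cells sum to 292, so (2,4) = 73.
Using row 2: 97 + 49 + 73 + 85 + ? → (2,3) = 365 − 304 = 61.
From row 4, 365 − (59 + 71 + 95 + 57) gives (4,3) = 83.
Column 3: 55 + 61 + 77 + 83 + ? = 365, so (5,3) = 89.
Using column 4: 67 + 73 + 79 + 95 + ? → (5,4) = 365 − 314 = 51.

81 93 55 67 69 / 97 49 61 73 85 / 53 65 77 79 91 / 59 71 83 95 57 / 75 87 89 51 63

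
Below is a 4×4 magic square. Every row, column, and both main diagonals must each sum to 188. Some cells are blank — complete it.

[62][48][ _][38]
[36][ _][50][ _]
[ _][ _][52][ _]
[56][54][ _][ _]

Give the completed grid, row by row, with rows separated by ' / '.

62 48 40 38 / 36 42 50 60 / 34 44 52 58 / 56 54 46 32

From row 1, 188 − (62 + 48 + 38) gives (1,3) = 40.
Column 1 needs 188; the known cells sum to 154, so (3,1) = 34.
The remaining cell in column 3 is (4,3) = 188 − 142 = 46.
Anti-diagonal needs 188; the known cells sum to 144, so (3,2) = 44.
The remaining cell in row 3 is (3,4) = 188 − 130 = 58.
Row 4 must total 188; the given cells sum to 156, so (4,4) = 32.
Column 2 needs 188; the known cells sum to 146, so (2,2) = 42.
Column 4: 38 + 58 + 32 + ? = 188, so (2,4) = 60.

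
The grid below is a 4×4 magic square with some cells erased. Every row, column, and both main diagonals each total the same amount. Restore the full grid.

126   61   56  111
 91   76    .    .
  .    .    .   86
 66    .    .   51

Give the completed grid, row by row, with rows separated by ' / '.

126 61 56 111 / 91 76 81 106 / 71 96 101 86 / 66 121 116 51

Row 1 is already complete: 126 + 61 + 56 + 111 = 354, so that is the magic constant.
The remaining cell in column 1 is (3,1) = 354 − 283 = 71.
Column 4 must total 354; the given cells sum to 248, so (2,4) = 106.
Main diagonal needs 354; the known cells sum to 253, so (3,3) = 101.
Row 2: 91 + 76 + 106 + ? = 354, so (2,3) = 81.
The remaining cell in row 3 is (3,2) = 354 − 258 = 96.
Column 2: 61 + 76 + 96 + ? = 354, so (4,2) = 121.
The remaining cell in column 3 is (4,3) = 354 − 238 = 116.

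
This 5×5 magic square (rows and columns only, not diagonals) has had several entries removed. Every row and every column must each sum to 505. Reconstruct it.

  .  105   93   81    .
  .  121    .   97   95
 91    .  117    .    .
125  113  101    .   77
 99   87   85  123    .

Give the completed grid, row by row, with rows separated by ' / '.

107 105 93 81 119 / 83 121 109 97 95 / 91 79 117 115 103 / 125 113 101 89 77 / 99 87 85 123 111

Using row 4: 125 + 113 + 101 + 77 + ? → (4,4) = 505 − 416 = 89.
Using row 5: 99 + 87 + 85 + 123 + ? → (5,5) = 505 − 394 = 111.
From column 2, 505 − (105 + 121 + 113 + 87) gives (3,2) = 79.
Using column 3: 93 + 117 + 101 + 85 + ? → (2,3) = 505 − 396 = 109.
Column 4: 81 + 97 + 89 + 123 + ? = 505, so (3,4) = 115.
The remaining cell in row 2 is (2,1) = 505 − 422 = 83.
Row 3 needs 505; the known cells sum to 402, so (3,5) = 103.
Column 1 needs 505; the known cells sum to 398, so (1,1) = 107.
Column 5 needs 505; the known cells sum to 386, so (1,5) = 119.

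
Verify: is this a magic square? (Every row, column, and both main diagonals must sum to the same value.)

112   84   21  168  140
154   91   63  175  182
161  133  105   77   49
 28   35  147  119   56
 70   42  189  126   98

No — anti-diagonal sums to 525 but row 2 sums to 665.

Row 1: 112 + 84 + 21 + 168 + 140 = 525.
Row 2: 154 + 91 + 63 + 175 + 182 = 665.
Row 3: 161 + 133 + 105 + 77 + 49 = 525.
Row 4: 28 + 35 + 147 + 119 + 56 = 385.
Row 5: 70 + 42 + 189 + 126 + 98 = 525.
Column 1: 112 + 154 + 161 + 28 + 70 = 525.
Column 2: 84 + 91 + 133 + 35 + 42 = 385.
Column 3: 21 + 63 + 105 + 147 + 189 = 525.
Column 4: 168 + 175 + 77 + 119 + 126 = 665.
Column 5: 140 + 182 + 49 + 56 + 98 = 525.
Main diagonal: 112 + 91 + 105 + 119 + 98 = 525.
Anti-diagonal: 140 + 175 + 105 + 35 + 70 = 525.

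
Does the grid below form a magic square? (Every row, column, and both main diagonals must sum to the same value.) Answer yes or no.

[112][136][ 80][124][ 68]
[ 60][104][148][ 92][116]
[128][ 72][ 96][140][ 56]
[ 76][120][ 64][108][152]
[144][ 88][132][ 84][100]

No — main diagonal sums to 520 but row 5 sums to 548.

Row 1: 112 + 136 + 80 + 124 + 68 = 520.
Row 2: 60 + 104 + 148 + 92 + 116 = 520.
Row 3: 128 + 72 + 96 + 140 + 56 = 492.
Row 4: 76 + 120 + 64 + 108 + 152 = 520.
Row 5: 144 + 88 + 132 + 84 + 100 = 548.
Column 1: 112 + 60 + 128 + 76 + 144 = 520.
Column 2: 136 + 104 + 72 + 120 + 88 = 520.
Column 3: 80 + 148 + 96 + 64 + 132 = 520.
Column 4: 124 + 92 + 140 + 108 + 84 = 548.
Column 5: 68 + 116 + 56 + 152 + 100 = 492.
Main diagonal: 112 + 104 + 96 + 108 + 100 = 520.
Anti-diagonal: 68 + 92 + 96 + 120 + 144 = 520.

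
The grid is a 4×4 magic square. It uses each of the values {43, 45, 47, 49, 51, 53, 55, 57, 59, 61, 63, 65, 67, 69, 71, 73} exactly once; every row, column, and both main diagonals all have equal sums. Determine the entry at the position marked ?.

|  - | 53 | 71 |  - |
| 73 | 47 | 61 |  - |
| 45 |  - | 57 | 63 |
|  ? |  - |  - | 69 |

55

The 16 entries sum to 928, so each line sums to 928/4 = 232.
Using row 2: 73 + 47 + 61 + ? → (2,4) = 232 − 181 = 51.
Using row 3: 45 + 57 + 63 + ? → (3,2) = 232 − 165 = 67.
Using column 2: 53 + 47 + 67 + ? → (4,2) = 232 − 167 = 65.
Column 3 must total 232; the given cells sum to 189, so (4,3) = 43.
Using column 4: 51 + 63 + 69 + ? → (1,4) = 232 − 183 = 49.
The remaining cell in main diagonal is (1,1) = 232 − 173 = 59.
Using anti-diagonal: 49 + 61 + 67 + ? → (4,1) = 232 − 177 = 55.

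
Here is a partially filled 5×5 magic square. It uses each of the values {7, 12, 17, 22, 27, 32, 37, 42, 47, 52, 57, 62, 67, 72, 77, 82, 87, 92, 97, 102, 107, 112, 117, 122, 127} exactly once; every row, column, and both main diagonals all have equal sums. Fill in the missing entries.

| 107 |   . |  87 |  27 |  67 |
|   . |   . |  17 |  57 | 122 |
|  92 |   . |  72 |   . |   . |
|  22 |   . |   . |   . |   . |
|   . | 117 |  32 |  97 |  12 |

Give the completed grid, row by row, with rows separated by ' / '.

The 25 entries sum to 1675, so each line sums to 1675/5 = 335.
From row 1, 335 − (107 + 87 + 27 + 67) gives (1,2) = 47.
Row 5 needs 335; the known cells sum to 258, so (5,1) = 77.
Using column 1: 107 + 92 + 22 + 77 + ? → (2,1) = 335 − 298 = 37.
From column 3, 335 − (87 + 17 + 72 + 32) gives (4,3) = 127.
Anti-diagonal must total 335; the given cells sum to 273, so (4,2) = 62.
Using row 2: 37 + 17 + 57 + 122 + ? → (2,2) = 335 − 233 = 102.
Column 2 needs 335; the known cells sum to 328, so (3,2) = 7.
Main diagonal needs 335; the known cells sum to 293, so (4,4) = 42.
Row 4 must total 335; the given cells sum to 253, so (4,5) = 82.
Column 4: 27 + 57 + 42 + 97 + ? = 335, so (3,4) = 112.
From column 5, 335 − (67 + 122 + 82 + 12) gives (3,5) = 52.

107 47 87 27 67 / 37 102 17 57 122 / 92 7 72 112 52 / 22 62 127 42 82 / 77 117 32 97 12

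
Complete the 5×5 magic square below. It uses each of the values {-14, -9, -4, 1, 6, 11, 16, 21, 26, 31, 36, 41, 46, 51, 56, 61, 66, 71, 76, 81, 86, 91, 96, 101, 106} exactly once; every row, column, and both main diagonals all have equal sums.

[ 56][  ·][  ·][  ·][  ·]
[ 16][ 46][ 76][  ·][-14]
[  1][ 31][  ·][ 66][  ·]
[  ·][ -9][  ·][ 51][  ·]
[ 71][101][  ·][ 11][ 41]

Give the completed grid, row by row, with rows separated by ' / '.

56 61 91 -4 26 / 16 46 76 106 -14 / 1 31 36 66 96 / 86 -9 21 51 81 / 71 101 6 11 41

The 25 entries sum to 1150, so each line sums to 1150/5 = 230.
From row 2, 230 − (16 + 46 + 76 + (-14)) gives (2,4) = 106.
From row 5, 230 − (71 + 101 + 11 + 41) gives (5,3) = 6.
Column 1: 56 + 16 + 1 + 71 + ? = 230, so (4,1) = 86.
Using column 2: 46 + 31 + (-9) + 101 + ? → (1,2) = 230 − 169 = 61.
Using column 4: 106 + 66 + 51 + 11 + ? → (1,4) = 230 − 234 = -4.
Main diagonal must total 230; the given cells sum to 194, so (3,3) = 36.
Anti-diagonal: 106 + 36 + (-9) + 71 + ? = 230, so (1,5) = 26.
The remaining cell in row 1 is (1,3) = 230 − 139 = 91.
Using row 3: 1 + 31 + 36 + 66 + ? → (3,5) = 230 − 134 = 96.
Column 3 needs 230; the known cells sum to 209, so (4,3) = 21.
Using column 5: 26 + (-14) + 96 + 41 + ? → (4,5) = 230 − 149 = 81.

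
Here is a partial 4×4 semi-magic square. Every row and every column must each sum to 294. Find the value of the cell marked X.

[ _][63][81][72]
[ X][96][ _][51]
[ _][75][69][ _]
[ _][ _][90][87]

93

Using row 1: 63 + 81 + 72 + ? → (1,1) = 294 − 216 = 78.
The remaining cell in column 2 is (4,2) = 294 − 234 = 60.
Column 3 must total 294; the given cells sum to 240, so (2,3) = 54.
Column 4 must total 294; the given cells sum to 210, so (3,4) = 84.
Row 2: 96 + 54 + 51 + ? = 294, so (2,1) = 93.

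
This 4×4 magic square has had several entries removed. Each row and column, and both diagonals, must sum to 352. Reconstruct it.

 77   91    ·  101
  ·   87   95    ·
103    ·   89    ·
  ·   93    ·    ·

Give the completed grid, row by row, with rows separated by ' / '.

From row 1, 352 − (77 + 91 + 101) gives (1,3) = 83.
From column 2, 352 − (91 + 87 + 93) gives (3,2) = 81.
From column 3, 352 − (83 + 95 + 89) gives (4,3) = 85.
Main diagonal needs 352; the known cells sum to 253, so (4,4) = 99.
Anti-diagonal: 101 + 95 + 81 + ? = 352, so (4,1) = 75.
Using row 3: 103 + 81 + 89 + ? → (3,4) = 352 − 273 = 79.
Using column 1: 77 + 103 + 75 + ? → (2,1) = 352 − 255 = 97.
Column 4: 101 + 79 + 99 + ? = 352, so (2,4) = 73.

77 91 83 101 / 97 87 95 73 / 103 81 89 79 / 75 93 85 99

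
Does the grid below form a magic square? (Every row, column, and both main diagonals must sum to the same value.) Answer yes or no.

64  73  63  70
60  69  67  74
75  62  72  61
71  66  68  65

Row 1: 64 + 73 + 63 + 70 = 270.
Row 2: 60 + 69 + 67 + 74 = 270.
Row 3: 75 + 62 + 72 + 61 = 270.
Row 4: 71 + 66 + 68 + 65 = 270.
Column 1: 64 + 60 + 75 + 71 = 270.
Column 2: 73 + 69 + 62 + 66 = 270.
Column 3: 63 + 67 + 72 + 68 = 270.
Column 4: 70 + 74 + 61 + 65 = 270.
Main diagonal: 64 + 69 + 72 + 65 = 270.
Anti-diagonal: 70 + 67 + 62 + 71 = 270.
All lines sum to 270.

Yes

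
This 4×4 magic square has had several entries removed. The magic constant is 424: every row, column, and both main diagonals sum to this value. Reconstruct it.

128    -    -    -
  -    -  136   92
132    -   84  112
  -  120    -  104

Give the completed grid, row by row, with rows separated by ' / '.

128 100 80 116 / 88 108 136 92 / 132 96 84 112 / 76 120 124 104

Row 3: 132 + 84 + 112 + ? = 424, so (3,2) = 96.
Column 4 needs 424; the known cells sum to 308, so (1,4) = 116.
Main diagonal: 128 + 84 + 104 + ? = 424, so (2,2) = 108.
Anti-diagonal must total 424; the given cells sum to 348, so (4,1) = 76.
Row 2 needs 424; the known cells sum to 336, so (2,1) = 88.
Row 4 needs 424; the known cells sum to 300, so (4,3) = 124.
Using column 2: 108 + 96 + 120 + ? → (1,2) = 424 − 324 = 100.
Using column 3: 136 + 84 + 124 + ? → (1,3) = 424 − 344 = 80.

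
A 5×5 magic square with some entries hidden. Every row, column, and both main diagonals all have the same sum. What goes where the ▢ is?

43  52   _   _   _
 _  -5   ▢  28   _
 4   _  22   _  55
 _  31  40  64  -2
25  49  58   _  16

Main diagonal is complete and sums to 140; that is the magic constant.
Row 4 must total 140; the given cells sum to 133, so (4,1) = 7.
From row 5, 140 − (25 + 49 + 58 + 16) gives (5,4) = -8.
Column 1 needs 140; the known cells sum to 79, so (2,1) = 61.
The remaining cell in column 2 is (3,2) = 140 − 127 = 13.
Anti-diagonal: 28 + 22 + 31 + 25 + ? = 140, so (1,5) = 34.
Using row 3: 4 + 13 + 22 + 55 + ? → (3,4) = 140 − 94 = 46.
From column 4, 140 − (28 + 46 + 64 + (-8)) gives (1,4) = 10.
From column 5, 140 − (34 + 55 + (-2) + 16) gives (2,5) = 37.
Row 1 needs 140; the known cells sum to 139, so (1,3) = 1.
Row 2 needs 140; the known cells sum to 121, so (2,3) = 19.

19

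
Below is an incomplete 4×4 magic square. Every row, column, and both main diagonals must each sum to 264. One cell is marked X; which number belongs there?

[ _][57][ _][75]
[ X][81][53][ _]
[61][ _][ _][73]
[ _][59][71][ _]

Column 2 must total 264; the given cells sum to 197, so (3,2) = 67.
The remaining cell in anti-diagonal is (4,1) = 264 − 195 = 69.
Row 3: 61 + 67 + 73 + ? = 264, so (3,3) = 63.
Row 4: 69 + 59 + 71 + ? = 264, so (4,4) = 65.
The remaining cell in column 3 is (1,3) = 264 − 187 = 77.
From column 4, 264 − (75 + 73 + 65) gives (2,4) = 51.
From main diagonal, 264 − (81 + 63 + 65) gives (1,1) = 55.
From row 2, 264 − (81 + 53 + 51) gives (2,1) = 79.

79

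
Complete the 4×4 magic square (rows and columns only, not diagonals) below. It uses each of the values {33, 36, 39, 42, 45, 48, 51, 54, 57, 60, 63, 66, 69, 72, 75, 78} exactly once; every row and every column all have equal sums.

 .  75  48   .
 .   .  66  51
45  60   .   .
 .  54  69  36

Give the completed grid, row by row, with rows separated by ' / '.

The 16 entries sum to 888, so each line sums to 888/4 = 222.
From row 4, 222 − (54 + 69 + 36) gives (4,1) = 63.
Column 2: 75 + 60 + 54 + ? = 222, so (2,2) = 33.
Column 3 must total 222; the given cells sum to 183, so (3,3) = 39.
Using row 2: 33 + 66 + 51 + ? → (2,1) = 222 − 150 = 72.
The remaining cell in row 3 is (3,4) = 222 − 144 = 78.
Column 1: 72 + 45 + 63 + ? = 222, so (1,1) = 42.
Column 4 needs 222; the known cells sum to 165, so (1,4) = 57.

42 75 48 57 / 72 33 66 51 / 45 60 39 78 / 63 54 69 36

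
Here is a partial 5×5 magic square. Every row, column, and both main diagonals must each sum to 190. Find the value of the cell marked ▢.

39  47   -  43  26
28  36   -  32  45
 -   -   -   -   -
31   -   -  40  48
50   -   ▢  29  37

41

Row 1 needs 190; the known cells sum to 155, so (1,3) = 35.
Row 2 needs 190; the known cells sum to 141, so (2,3) = 49.
Column 1 must total 190; the given cells sum to 148, so (3,1) = 42.
Column 4 must total 190; the given cells sum to 144, so (3,4) = 46.
Column 5 needs 190; the known cells sum to 156, so (3,5) = 34.
Main diagonal needs 190; the known cells sum to 152, so (3,3) = 38.
Anti-diagonal: 26 + 32 + 38 + 50 + ? = 190, so (4,2) = 44.
Row 3: 42 + 38 + 46 + 34 + ? = 190, so (3,2) = 30.
Row 4: 31 + 44 + 40 + 48 + ? = 190, so (4,3) = 27.
Column 2 needs 190; the known cells sum to 157, so (5,2) = 33.
Column 3: 35 + 49 + 38 + 27 + ? = 190, so (5,3) = 41.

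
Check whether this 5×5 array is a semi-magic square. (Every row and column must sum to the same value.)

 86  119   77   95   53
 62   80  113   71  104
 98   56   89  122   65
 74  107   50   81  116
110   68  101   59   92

Row 1: 86 + 119 + 77 + 95 + 53 = 430.
Row 2: 62 + 80 + 113 + 71 + 104 = 430.
Row 3: 98 + 56 + 89 + 122 + 65 = 430.
Row 4: 74 + 107 + 50 + 81 + 116 = 428.
Row 5: 110 + 68 + 101 + 59 + 92 = 430.
Column 1: 86 + 62 + 98 + 74 + 110 = 430.
Column 2: 119 + 80 + 56 + 107 + 68 = 430.
Column 3: 77 + 113 + 89 + 50 + 101 = 430.
Column 4: 95 + 71 + 122 + 81 + 59 = 428.
Column 5: 53 + 104 + 65 + 116 + 92 = 430.

No — row 4 sums to 428 but row 3 sums to 430.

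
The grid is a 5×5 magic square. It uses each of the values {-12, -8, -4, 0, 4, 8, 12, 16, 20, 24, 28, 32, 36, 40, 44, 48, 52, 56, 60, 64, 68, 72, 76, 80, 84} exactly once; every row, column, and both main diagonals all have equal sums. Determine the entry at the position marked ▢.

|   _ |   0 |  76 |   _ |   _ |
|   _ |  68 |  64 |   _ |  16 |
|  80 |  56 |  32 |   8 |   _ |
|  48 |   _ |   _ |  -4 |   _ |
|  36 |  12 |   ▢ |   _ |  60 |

The 25 entries sum to 900, so each line sums to 900/5 = 180.
From row 3, 180 − (80 + 56 + 32 + 8) gives (3,5) = 4.
Using column 2: 0 + 68 + 56 + 12 + ? → (4,2) = 180 − 136 = 44.
Main diagonal: 68 + 32 + (-4) + 60 + ? = 180, so (1,1) = 24.
The remaining cell in column 1 is (2,1) = 180 − 188 = -8.
Row 2 needs 180; the known cells sum to 140, so (2,4) = 40.
Using anti-diagonal: 40 + 32 + 44 + 36 + ? → (1,5) = 180 − 152 = 28.
Using row 1: 24 + 0 + 76 + 28 + ? → (1,4) = 180 − 128 = 52.
From column 4, 180 − (52 + 40 + 8 + (-4)) gives (5,4) = 84.
Column 5: 28 + 16 + 4 + 60 + ? = 180, so (4,5) = 72.
The remaining cell in row 4 is (4,3) = 180 − 160 = 20.
Row 5 needs 180; the known cells sum to 192, so (5,3) = -12.

-12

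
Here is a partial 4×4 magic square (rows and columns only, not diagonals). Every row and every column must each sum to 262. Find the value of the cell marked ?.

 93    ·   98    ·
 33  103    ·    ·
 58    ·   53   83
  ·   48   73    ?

Row 3: 58 + 53 + 83 + ? = 262, so (3,2) = 68.
Column 1: 93 + 33 + 58 + ? = 262, so (4,1) = 78.
Column 2 must total 262; the given cells sum to 219, so (1,2) = 43.
The remaining cell in column 3 is (2,3) = 262 − 224 = 38.
Row 1 needs 262; the known cells sum to 234, so (1,4) = 28.
Using row 2: 33 + 103 + 38 + ? → (2,4) = 262 − 174 = 88.
Using row 4: 78 + 48 + 73 + ? → (4,4) = 262 − 199 = 63.

63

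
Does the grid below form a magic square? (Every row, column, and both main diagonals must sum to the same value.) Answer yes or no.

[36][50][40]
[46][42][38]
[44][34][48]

Row 1: 36 + 50 + 40 = 126.
Row 2: 46 + 42 + 38 = 126.
Row 3: 44 + 34 + 48 = 126.
Column 1: 36 + 46 + 44 = 126.
Column 2: 50 + 42 + 34 = 126.
Column 3: 40 + 38 + 48 = 126.
Main diagonal: 36 + 42 + 48 = 126.
Anti-diagonal: 40 + 42 + 44 = 126.
All lines sum to 126.

Yes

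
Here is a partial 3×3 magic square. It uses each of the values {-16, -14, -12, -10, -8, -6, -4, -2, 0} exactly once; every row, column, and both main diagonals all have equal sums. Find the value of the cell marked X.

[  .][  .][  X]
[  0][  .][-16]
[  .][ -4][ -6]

The 9 entries sum to -72, so each line sums to -72/3 = -24.
Using row 2: 0 + (-16) + ? → (2,2) = -24 − (-16) = -8.
From row 3, -24 − (-4 + (-6)) gives (3,1) = -14.
Using column 1: 0 + (-14) + ? → (1,1) = -24 − (-14) = -10.
The remaining cell in column 2 is (1,2) = -24 − (-12) = -12.
Using column 3: -16 + (-6) + ? → (1,3) = -24 − (-22) = -2.

-2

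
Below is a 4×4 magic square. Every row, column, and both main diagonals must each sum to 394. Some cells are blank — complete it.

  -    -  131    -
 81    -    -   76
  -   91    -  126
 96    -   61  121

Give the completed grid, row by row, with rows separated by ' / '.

106 86 131 71 / 81 101 136 76 / 111 91 66 126 / 96 116 61 121

From row 4, 394 − (96 + 61 + 121) gives (4,2) = 116.
Column 4: 76 + 126 + 121 + ? = 394, so (1,4) = 71.
Using anti-diagonal: 71 + 91 + 96 + ? → (2,3) = 394 − 258 = 136.
Row 2 needs 394; the known cells sum to 293, so (2,2) = 101.
Column 2 needs 394; the known cells sum to 308, so (1,2) = 86.
Column 3: 131 + 136 + 61 + ? = 394, so (3,3) = 66.
Main diagonal: 101 + 66 + 121 + ? = 394, so (1,1) = 106.
The remaining cell in row 3 is (3,1) = 394 − 283 = 111.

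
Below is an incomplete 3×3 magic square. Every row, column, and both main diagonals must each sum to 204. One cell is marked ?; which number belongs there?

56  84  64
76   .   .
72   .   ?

The remaining cell in anti-diagonal is (2,2) = 204 − 136 = 68.
From row 2, 204 − (76 + 68) gives (2,3) = 60.
Column 2: 84 + 68 + ? = 204, so (3,2) = 52.
Column 3: 64 + 60 + ? = 204, so (3,3) = 80.

80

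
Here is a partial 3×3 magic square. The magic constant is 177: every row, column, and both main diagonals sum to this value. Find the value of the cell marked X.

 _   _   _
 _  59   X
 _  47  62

Using row 3: 47 + 62 + ? → (3,1) = 177 − 109 = 68.
From column 2, 177 − (59 + 47) gives (1,2) = 71.
From main diagonal, 177 − (59 + 62) gives (1,1) = 56.
Anti-diagonal needs 177; the known cells sum to 127, so (1,3) = 50.
The remaining cell in column 1 is (2,1) = 177 − 124 = 53.
Column 3 must total 177; the given cells sum to 112, so (2,3) = 65.

65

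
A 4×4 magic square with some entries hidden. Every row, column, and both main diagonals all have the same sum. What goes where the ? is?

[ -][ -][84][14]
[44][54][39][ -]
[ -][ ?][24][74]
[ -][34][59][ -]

Column 3 is complete and sums to 206; that is the magic constant.
Row 2 must total 206; the given cells sum to 137, so (2,4) = 69.
The remaining cell in column 4 is (4,4) = 206 − 157 = 49.
Main diagonal must total 206; the given cells sum to 127, so (1,1) = 79.
Row 1 must total 206; the given cells sum to 177, so (1,2) = 29.
Row 4 needs 206; the known cells sum to 142, so (4,1) = 64.
From column 1, 206 − (79 + 44 + 64) gives (3,1) = 19.
Column 2 must total 206; the given cells sum to 117, so (3,2) = 89.

89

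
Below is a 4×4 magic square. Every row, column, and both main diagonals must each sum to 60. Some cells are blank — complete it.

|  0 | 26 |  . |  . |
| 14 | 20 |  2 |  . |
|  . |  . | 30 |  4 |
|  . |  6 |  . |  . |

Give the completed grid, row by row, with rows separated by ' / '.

Row 2 needs 60; the known cells sum to 36, so (2,4) = 24.
The remaining cell in column 2 is (3,2) = 60 − 52 = 8.
From main diagonal, 60 − (0 + 20 + 30) gives (4,4) = 10.
Row 3 must total 60; the given cells sum to 42, so (3,1) = 18.
Column 1 needs 60; the known cells sum to 32, so (4,1) = 28.
Column 4 needs 60; the known cells sum to 38, so (1,4) = 22.
Row 1 must total 60; the given cells sum to 48, so (1,3) = 12.
Using row 4: 28 + 6 + 10 + ? → (4,3) = 60 − 44 = 16.

0 26 12 22 / 14 20 2 24 / 18 8 30 4 / 28 6 16 10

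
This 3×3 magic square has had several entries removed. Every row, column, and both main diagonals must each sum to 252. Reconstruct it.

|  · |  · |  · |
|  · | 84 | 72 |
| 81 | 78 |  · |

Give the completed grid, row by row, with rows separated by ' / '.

75 90 87 / 96 84 72 / 81 78 93

The remaining cell in row 2 is (2,1) = 252 − 156 = 96.
From row 3, 252 − (81 + 78) gives (3,3) = 93.
The remaining cell in column 1 is (1,1) = 252 − 177 = 75.
Column 2 needs 252; the known cells sum to 162, so (1,2) = 90.
Column 3: 72 + 93 + ? = 252, so (1,3) = 87.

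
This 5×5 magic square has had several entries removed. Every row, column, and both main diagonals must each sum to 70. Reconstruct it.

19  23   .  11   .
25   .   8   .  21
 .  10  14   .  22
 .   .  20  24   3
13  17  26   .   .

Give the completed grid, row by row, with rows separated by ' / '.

Column 3: 8 + 14 + 20 + 26 + ? = 70, so (1,3) = 2.
Row 1 needs 70; the known cells sum to 55, so (1,5) = 15.
Column 5 must total 70; the given cells sum to 61, so (5,5) = 9.
Main diagonal needs 70; the known cells sum to 66, so (2,2) = 4.
Row 2 must total 70; the given cells sum to 58, so (2,4) = 12.
From row 5, 70 − (13 + 17 + 26 + 9) gives (5,4) = 5.
Column 2: 23 + 4 + 10 + 17 + ? = 70, so (4,2) = 16.
Column 4 needs 70; the known cells sum to 52, so (3,4) = 18.
From row 3, 70 − (10 + 14 + 18 + 22) gives (3,1) = 6.
Row 4 must total 70; the given cells sum to 63, so (4,1) = 7.

19 23 2 11 15 / 25 4 8 12 21 / 6 10 14 18 22 / 7 16 20 24 3 / 13 17 26 5 9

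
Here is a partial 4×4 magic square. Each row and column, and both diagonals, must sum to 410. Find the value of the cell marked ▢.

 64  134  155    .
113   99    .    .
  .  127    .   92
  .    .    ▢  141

Row 1 needs 410; the known cells sum to 353, so (1,4) = 57.
From column 2, 410 − (134 + 99 + 127) gives (4,2) = 50.
From column 4, 410 − (57 + 92 + 141) gives (2,4) = 120.
Main diagonal must total 410; the given cells sum to 304, so (3,3) = 106.
Using row 2: 113 + 99 + 120 + ? → (2,3) = 410 − 332 = 78.
The remaining cell in row 3 is (3,1) = 410 − 325 = 85.
Using column 1: 64 + 113 + 85 + ? → (4,1) = 410 − 262 = 148.
From column 3, 410 − (155 + 78 + 106) gives (4,3) = 71.

71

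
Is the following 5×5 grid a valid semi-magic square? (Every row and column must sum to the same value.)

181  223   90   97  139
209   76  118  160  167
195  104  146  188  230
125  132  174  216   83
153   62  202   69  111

No — row 2 sums to 730 but row 3 sums to 863.

Row 1: 181 + 223 + 90 + 97 + 139 = 730.
Row 2: 209 + 76 + 118 + 160 + 167 = 730.
Row 3: 195 + 104 + 146 + 188 + 230 = 863.
Row 4: 125 + 132 + 174 + 216 + 83 = 730.
Row 5: 153 + 62 + 202 + 69 + 111 = 597.
Column 1: 181 + 209 + 195 + 125 + 153 = 863.
Column 2: 223 + 76 + 104 + 132 + 62 = 597.
Column 3: 90 + 118 + 146 + 174 + 202 = 730.
Column 4: 97 + 160 + 188 + 216 + 69 = 730.
Column 5: 139 + 167 + 230 + 83 + 111 = 730.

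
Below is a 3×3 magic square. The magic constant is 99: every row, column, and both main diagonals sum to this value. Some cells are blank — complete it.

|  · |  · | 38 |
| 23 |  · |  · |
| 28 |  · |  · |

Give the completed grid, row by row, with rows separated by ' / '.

48 13 38 / 23 33 43 / 28 53 18

Column 1 must total 99; the given cells sum to 51, so (1,1) = 48.
From anti-diagonal, 99 − (38 + 28) gives (2,2) = 33.
Row 1: 48 + 38 + ? = 99, so (1,2) = 13.
Row 2 must total 99; the given cells sum to 56, so (2,3) = 43.
Using column 2: 13 + 33 + ? → (3,2) = 99 − 46 = 53.
Column 3 needs 99; the known cells sum to 81, so (3,3) = 18.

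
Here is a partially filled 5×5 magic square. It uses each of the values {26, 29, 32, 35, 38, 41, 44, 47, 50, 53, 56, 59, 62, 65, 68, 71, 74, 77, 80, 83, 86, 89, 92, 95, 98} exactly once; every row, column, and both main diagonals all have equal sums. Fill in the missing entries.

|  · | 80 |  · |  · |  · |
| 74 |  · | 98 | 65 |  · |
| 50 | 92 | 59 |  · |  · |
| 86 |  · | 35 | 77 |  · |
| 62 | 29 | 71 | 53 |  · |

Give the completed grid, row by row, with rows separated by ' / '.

The 25 entries sum to 1550, so each line sums to 1550/5 = 310.
The remaining cell in row 5 is (5,5) = 310 − 215 = 95.
Column 1 must total 310; the given cells sum to 272, so (1,1) = 38.
Column 3 needs 310; the known cells sum to 263, so (1,3) = 47.
The remaining cell in main diagonal is (2,2) = 310 − 269 = 41.
Row 2: 74 + 41 + 98 + 65 + ? = 310, so (2,5) = 32.
The remaining cell in column 2 is (4,2) = 310 − 242 = 68.
From anti-diagonal, 310 − (65 + 59 + 68 + 62) gives (1,5) = 56.
From row 1, 310 − (38 + 80 + 47 + 56) gives (1,4) = 89.
Using row 4: 86 + 68 + 35 + 77 + ? → (4,5) = 310 − 266 = 44.
Using column 4: 89 + 65 + 77 + 53 + ? → (3,4) = 310 − 284 = 26.
From column 5, 310 − (56 + 32 + 44 + 95) gives (3,5) = 83.

38 80 47 89 56 / 74 41 98 65 32 / 50 92 59 26 83 / 86 68 35 77 44 / 62 29 71 53 95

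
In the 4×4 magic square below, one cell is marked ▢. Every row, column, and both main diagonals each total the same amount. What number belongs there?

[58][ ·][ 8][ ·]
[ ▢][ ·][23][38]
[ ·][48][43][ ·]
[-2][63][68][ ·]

Column 3 is complete and sums to 142; that is the magic constant.
Row 4 must total 142; the given cells sum to 129, so (4,4) = 13.
Main diagonal: 58 + 43 + 13 + ? = 142, so (2,2) = 28.
From anti-diagonal, 142 − (23 + 48 + (-2)) gives (1,4) = 73.
Row 1: 58 + 8 + 73 + ? = 142, so (1,2) = 3.
Using row 2: 28 + 23 + 38 + ? → (2,1) = 142 − 89 = 53.

53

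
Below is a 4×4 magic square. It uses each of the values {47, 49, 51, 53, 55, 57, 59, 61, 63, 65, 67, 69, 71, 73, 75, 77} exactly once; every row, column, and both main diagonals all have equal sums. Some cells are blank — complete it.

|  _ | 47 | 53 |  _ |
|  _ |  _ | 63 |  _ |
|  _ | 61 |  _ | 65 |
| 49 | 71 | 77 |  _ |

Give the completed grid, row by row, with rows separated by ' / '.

73 47 53 75 / 59 69 63 57 / 67 61 55 65 / 49 71 77 51

The 16 entries sum to 992, so each line sums to 992/4 = 248.
Row 4 must total 248; the given cells sum to 197, so (4,4) = 51.
Using column 2: 47 + 61 + 71 + ? → (2,2) = 248 − 179 = 69.
The remaining cell in column 3 is (3,3) = 248 − 193 = 55.
From main diagonal, 248 − (69 + 55 + 51) gives (1,1) = 73.
Anti-diagonal needs 248; the known cells sum to 173, so (1,4) = 75.
The remaining cell in row 3 is (3,1) = 248 − 181 = 67.
From column 1, 248 − (73 + 67 + 49) gives (2,1) = 59.
Using column 4: 75 + 65 + 51 + ? → (2,4) = 248 − 191 = 57.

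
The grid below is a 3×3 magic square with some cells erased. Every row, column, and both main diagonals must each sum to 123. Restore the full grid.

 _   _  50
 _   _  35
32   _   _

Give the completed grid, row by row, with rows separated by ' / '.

44 29 50 / 47 41 35 / 32 53 38

The remaining cell in column 3 is (3,3) = 123 − 85 = 38.
Using anti-diagonal: 50 + 32 + ? → (2,2) = 123 − 82 = 41.
From row 2, 123 − (41 + 35) gives (2,1) = 47.
From row 3, 123 − (32 + 38) gives (3,2) = 53.
Using column 1: 47 + 32 + ? → (1,1) = 123 − 79 = 44.
Column 2 must total 123; the given cells sum to 94, so (1,2) = 29.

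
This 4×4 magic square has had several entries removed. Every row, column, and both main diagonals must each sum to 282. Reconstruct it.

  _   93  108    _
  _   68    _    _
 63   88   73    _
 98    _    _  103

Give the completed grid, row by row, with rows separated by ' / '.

Row 3 must total 282; the given cells sum to 224, so (3,4) = 58.
Using column 2: 93 + 68 + 88 + ? → (4,2) = 282 − 249 = 33.
From main diagonal, 282 − (68 + 73 + 103) gives (1,1) = 38.
Using row 1: 38 + 93 + 108 + ? → (1,4) = 282 − 239 = 43.
Row 4 must total 282; the given cells sum to 234, so (4,3) = 48.
Using column 1: 38 + 63 + 98 + ? → (2,1) = 282 − 199 = 83.
The remaining cell in column 3 is (2,3) = 282 − 229 = 53.
Column 4: 43 + 58 + 103 + ? = 282, so (2,4) = 78.

38 93 108 43 / 83 68 53 78 / 63 88 73 58 / 98 33 48 103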